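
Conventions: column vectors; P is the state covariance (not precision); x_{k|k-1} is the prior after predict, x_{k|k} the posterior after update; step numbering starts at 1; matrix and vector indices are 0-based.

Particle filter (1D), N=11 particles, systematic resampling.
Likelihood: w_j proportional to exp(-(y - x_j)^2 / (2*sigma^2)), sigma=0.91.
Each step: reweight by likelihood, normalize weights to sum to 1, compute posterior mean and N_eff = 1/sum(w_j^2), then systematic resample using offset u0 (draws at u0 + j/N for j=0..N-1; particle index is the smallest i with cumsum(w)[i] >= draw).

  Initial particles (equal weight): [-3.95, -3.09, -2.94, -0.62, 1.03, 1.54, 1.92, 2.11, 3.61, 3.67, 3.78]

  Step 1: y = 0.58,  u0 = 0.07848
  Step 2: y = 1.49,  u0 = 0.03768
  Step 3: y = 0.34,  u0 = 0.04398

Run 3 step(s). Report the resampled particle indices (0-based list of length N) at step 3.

resampled_idx = [0, 0, 1, 2, 2, 3, 4, 5, 6, 7, 9]

step 1: w=[0.0000, 0.0001, 0.0002, 0.1698, 0.3584, 0.2322, 0.1370, 0.0986, 0.0016, 0.0013, 0.0008]  mean=1.1050  Neff=4.1718  idx=[3, 3, 4, 4, 4, 5, 5, 5, 6, 6, 7]
step 2: w=[0.0081, 0.0081, 0.1054, 0.1054, 0.1054, 0.1195, 0.1195, 0.1195, 0.1071, 0.1071, 0.0949]  mean=1.4791  Neff=9.2394  idx=[2, 3, 3, 4, 5, 6, 7, 7, 8, 9, 10]
step 3: w=[0.1423, 0.1423, 0.1423, 0.1423, 0.0795, 0.0795, 0.0795, 0.0795, 0.0420, 0.0420, 0.0286]  mean=1.2979  Neff=9.0369  idx=[0, 0, 1, 2, 2, 3, 4, 5, 6, 7, 9]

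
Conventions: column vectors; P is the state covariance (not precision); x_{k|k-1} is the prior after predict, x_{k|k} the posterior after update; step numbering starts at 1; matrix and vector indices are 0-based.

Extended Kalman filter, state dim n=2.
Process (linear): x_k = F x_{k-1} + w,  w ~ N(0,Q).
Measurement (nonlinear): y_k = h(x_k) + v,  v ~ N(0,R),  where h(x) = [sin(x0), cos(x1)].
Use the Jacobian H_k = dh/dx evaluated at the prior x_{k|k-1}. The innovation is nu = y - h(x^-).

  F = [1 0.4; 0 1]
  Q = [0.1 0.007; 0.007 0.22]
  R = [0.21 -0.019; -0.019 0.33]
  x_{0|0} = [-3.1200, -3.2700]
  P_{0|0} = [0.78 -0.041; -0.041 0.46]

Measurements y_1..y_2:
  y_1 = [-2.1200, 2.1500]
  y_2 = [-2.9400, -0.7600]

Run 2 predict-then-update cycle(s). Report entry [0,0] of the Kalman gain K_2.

K[0,0] = -0.8193

step 1: x^-=[-4.4280, -3.2700]  P^-=[0.9208 0.1500; 0.1500 0.6800]  H_jac=[-0.2806 0.0000; 0.0000 -0.1281]  S=[0.2825 -0.0136; -0.0136 0.3412]  K=[-0.9190 -0.0930; -0.1616 -0.2617]  nu=[-3.0798, 3.1418]  x^+=[-1.8896, -3.5945]  P^+=[0.6816 0.1032; 0.1032 0.6504]
step 2: x^-=[-3.3274, -3.5945]  P^-=[0.9682 0.3704; 0.3704 0.8704]  H_jac=[-0.9828 0.0000; 0.0000 -0.4376]  S=[1.1452 0.1403; 0.1403 0.4967]  K=[-0.8193 -0.0949; -0.2320 -0.7014]  nu=[-3.1247, 0.1392]  x^+=[-0.7805, -2.9673]  P^+=[0.1732 0.0360; 0.0360 0.5189]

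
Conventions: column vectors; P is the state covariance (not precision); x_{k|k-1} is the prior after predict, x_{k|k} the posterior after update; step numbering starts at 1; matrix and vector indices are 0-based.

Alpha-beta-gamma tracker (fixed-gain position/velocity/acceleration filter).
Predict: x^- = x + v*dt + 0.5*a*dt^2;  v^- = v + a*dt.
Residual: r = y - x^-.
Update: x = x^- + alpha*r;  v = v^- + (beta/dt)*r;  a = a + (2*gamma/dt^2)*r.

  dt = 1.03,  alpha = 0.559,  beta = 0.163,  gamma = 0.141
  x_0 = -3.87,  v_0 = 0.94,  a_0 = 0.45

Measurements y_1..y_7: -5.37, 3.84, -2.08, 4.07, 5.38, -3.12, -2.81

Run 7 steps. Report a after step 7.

a_post = -4.5251

step 1: x_pred=-2.6631  r=-2.7069  x^+=-4.1763  v^+=0.9751  a^+=-0.2695
step 2: x_pred=-3.3148  r=7.1548  x^+=0.6847  v^+=1.8298  a^+=1.6323
step 3: x_pred=3.4353  r=-5.5153  x^+=0.3522  v^+=2.6383  a^+=0.1663
step 4: x_pred=3.1579  r=0.9121  x^+=3.6677  v^+=2.9539  a^+=0.4088
step 5: x_pred=6.9271  r=-1.5471  x^+=6.0623  v^+=3.1301  a^+=-0.0025
step 6: x_pred=9.2849  r=-12.4049  x^+=2.3506  v^+=1.1644  a^+=-3.2999
step 7: x_pred=1.7995  r=-4.6095  x^+=-0.7772  v^+=-2.9639  a^+=-4.5251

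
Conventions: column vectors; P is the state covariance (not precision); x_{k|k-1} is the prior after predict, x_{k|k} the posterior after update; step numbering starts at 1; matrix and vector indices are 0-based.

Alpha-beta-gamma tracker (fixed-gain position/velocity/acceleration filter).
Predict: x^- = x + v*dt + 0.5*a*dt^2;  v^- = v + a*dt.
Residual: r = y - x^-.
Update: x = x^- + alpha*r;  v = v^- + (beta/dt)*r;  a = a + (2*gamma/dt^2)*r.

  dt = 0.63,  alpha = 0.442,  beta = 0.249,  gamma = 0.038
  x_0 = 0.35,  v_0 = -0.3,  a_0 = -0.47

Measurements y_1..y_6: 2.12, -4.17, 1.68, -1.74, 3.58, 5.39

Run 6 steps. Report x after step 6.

step 1: x_pred=0.0677  r=2.0523  x^+=0.9748  v^+=0.2150  a^+=-0.0770
step 2: x_pred=1.0950  r=-5.2650  x^+=-1.2321  v^+=-1.9144  a^+=-1.0852
step 3: x_pred=-2.6536  r=4.3336  x^+=-0.7381  v^+=-0.8853  a^+=-0.2554
step 4: x_pred=-1.3466  r=-0.3934  x^+=-1.5205  v^+=-1.2017  a^+=-0.3307
step 5: x_pred=-2.3432  r=5.9232  x^+=0.2749  v^+=0.9310  a^+=0.8035
step 6: x_pred=1.0209  r=4.3691  x^+=2.9520  v^+=3.1640  a^+=1.6401

x_post = 2.9520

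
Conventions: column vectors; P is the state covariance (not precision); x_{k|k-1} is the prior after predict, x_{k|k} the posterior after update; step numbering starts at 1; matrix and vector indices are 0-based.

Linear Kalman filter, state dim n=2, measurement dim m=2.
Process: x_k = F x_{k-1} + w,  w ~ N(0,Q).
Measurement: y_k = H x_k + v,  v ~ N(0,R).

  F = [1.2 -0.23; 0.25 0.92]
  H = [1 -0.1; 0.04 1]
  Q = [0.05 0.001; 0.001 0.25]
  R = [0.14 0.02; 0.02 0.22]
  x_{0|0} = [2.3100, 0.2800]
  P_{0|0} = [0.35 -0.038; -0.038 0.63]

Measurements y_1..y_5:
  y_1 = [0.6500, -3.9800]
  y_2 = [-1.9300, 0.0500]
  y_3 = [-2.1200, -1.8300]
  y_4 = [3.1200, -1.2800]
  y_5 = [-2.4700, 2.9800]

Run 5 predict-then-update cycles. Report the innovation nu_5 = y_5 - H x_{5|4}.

step 1: x^-=[2.7076, 0.8351]  P^-=[0.6083 -0.0671; -0.0671 0.7876]  S=[0.7696 -0.1012; -0.1012 1.0032]  K=[0.8042 0.0385; -0.0877 0.7736]  nu=[-1.9741, -4.9234]  x^+=[0.9302, -2.8002]  P^+=[0.1154 0.0200; 0.0200 0.1676]
step 2: x^-=[1.7603, -2.3437]  P^-=[0.2140 0.0210; 0.0210 0.4083]  S=[0.3538 0.0087; 0.0087 0.6303]  K=[0.5978 0.0387; -0.0719 0.6501]  nu=[-3.9247, 2.3232]  x^+=[-0.4959, -0.5512]  P^+=[0.0862 0.0170; 0.0170 0.1409]
step 3: x^-=[-0.4684, -0.6311]  P^-=[0.1721 0.0149; 0.0149 0.3825]  S=[0.3130 0.0034; 0.0034 0.6039]  K=[0.5449 0.0329; -0.0817 0.6347]  nu=[-1.7148, -1.1802]  x^+=[-1.4415, -1.2401]  P^+=[0.0784 0.0150; 0.0150 0.1374]
step 4: x^-=[-1.4446, -1.5013]  P^-=[0.1619 0.0112; 0.0112 0.3781]  S=[0.3035 -0.0002; -0.0002 0.5993]  K=[0.5299 0.0296; -0.0874 0.6317]  nu=[4.4144, 0.2790]  x^+=[0.9031, -1.7107]  P^+=[0.0762 0.0141; 0.0141 0.1367]
step 5: x^-=[1.4772, -1.3481]  P^-=[0.1592 0.0097; 0.0097 0.3769]  S=[0.3010 -0.0017; -0.0017 0.5979]  K=[0.5258 0.0283; -0.0896 0.6307]  nu=[-4.0820, 4.2690]  x^+=[-0.5481, 1.7101]  P^+=[0.0755 0.0137; 0.0137 0.1364]

innov = [-4.0820, 4.2690]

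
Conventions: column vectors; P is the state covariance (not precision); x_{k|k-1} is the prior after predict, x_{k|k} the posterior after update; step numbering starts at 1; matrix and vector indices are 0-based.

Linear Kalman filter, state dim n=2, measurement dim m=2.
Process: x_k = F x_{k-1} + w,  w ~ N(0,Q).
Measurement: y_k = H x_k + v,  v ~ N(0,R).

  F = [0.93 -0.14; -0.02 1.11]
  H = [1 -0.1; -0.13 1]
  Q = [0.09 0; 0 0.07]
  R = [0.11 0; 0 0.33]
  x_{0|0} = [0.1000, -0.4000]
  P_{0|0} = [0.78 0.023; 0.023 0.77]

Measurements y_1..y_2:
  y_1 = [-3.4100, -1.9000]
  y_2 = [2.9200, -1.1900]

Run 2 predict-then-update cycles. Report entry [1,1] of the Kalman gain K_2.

K[1,1] = 0.5272

step 1: x^-=[0.1490, -0.4460]  P^-=[0.7737 -0.1104; -0.1104 1.0180]  S=[0.9160 -0.3142; -0.3142 1.3898]  K=[0.8723 0.0454; 0.0251 0.7485]  nu=[-3.6036, -1.4346]  x^+=[-3.0597, -1.6103]  P^+=[0.0987 0.0278; 0.0278 0.2506]
step 2: x^-=[-2.6201, -1.7263]  P^-=[0.1731 -0.0120; -0.0120 0.3776]  S=[0.2892 -0.0724; -0.0724 0.7136]  K=[0.6058 0.0131; -0.0400 0.5272]  nu=[5.3674, 0.1956]  x^+=[0.6340, -1.8378]  P^+=[0.0680 0.0132; 0.0132 0.1757]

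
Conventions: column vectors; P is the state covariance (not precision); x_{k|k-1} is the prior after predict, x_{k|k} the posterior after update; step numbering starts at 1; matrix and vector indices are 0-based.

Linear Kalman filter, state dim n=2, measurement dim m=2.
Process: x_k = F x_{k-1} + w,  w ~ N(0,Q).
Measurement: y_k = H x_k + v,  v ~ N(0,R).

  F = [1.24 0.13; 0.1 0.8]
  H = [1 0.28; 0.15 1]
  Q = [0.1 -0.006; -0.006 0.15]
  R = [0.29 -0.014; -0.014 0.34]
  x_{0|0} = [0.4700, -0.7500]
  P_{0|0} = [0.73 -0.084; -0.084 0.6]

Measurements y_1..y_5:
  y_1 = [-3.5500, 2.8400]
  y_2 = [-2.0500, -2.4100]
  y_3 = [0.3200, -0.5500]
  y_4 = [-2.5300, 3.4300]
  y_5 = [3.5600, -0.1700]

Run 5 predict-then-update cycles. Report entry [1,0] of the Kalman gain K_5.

K[1,0] = 0.0308

step 1: x^-=[0.4853, -0.5530]  P^-=[1.2055 0.0625; 0.0625 0.5279]  S=[1.5719 0.3798; 0.3798 0.9137]  K=[0.7934 -0.0634; -0.0092 0.5918]  nu=[-3.8805, 3.3202]  x^+=[-2.8040, 1.4474]  P^+=[0.2506 -0.0703; -0.0703 0.2119]
step 2: x^-=[-3.2887, 0.8775]  P^-=[0.4663 -0.0235; -0.0235 0.2769]  S=[0.7649 0.1090; 0.1090 0.6203]  K=[0.6056 -0.0315; 0.0080 0.4392]  nu=[0.9930, -2.7942]  x^+=[-2.5993, -0.3418]  P^+=[0.1894 -0.0476; -0.0476 0.1564]
step 3: x^-=[-3.2676, -0.5334]  P^-=[0.3785 -0.0141; -0.0141 0.2444]  S=[0.6798 0.0965; 0.0965 0.5886]  K=[0.5536 -0.0183; 0.0220 0.4079]  nu=[3.7370, 0.4735]  x^+=[-1.2075, -0.2580]  P^+=[0.1719 -0.0397; -0.0397 0.1443]
step 4: x^-=[-1.5309, -0.3271]  P^-=[0.3540 -0.0096; -0.0096 0.2377]  S=[0.6572 0.0956; 0.0956 0.5828]  K=[0.5364 -0.0134; 0.0283 0.4008]  nu=[-0.9075, 3.9868]  x^+=[-2.0712, 1.2450]  P^+=[0.1661 -0.0370; -0.0370 0.1414]
step 5: x^-=[-2.4065, 0.7889]  P^-=[0.3459 -0.0079; -0.0079 0.2363]  S=[0.6500 0.0958; 0.0958 0.5817]  K=[0.5305 -0.0117; 0.0308 0.3991]  nu=[5.7456, -0.5979]  x^+=[0.6484, 0.7274]  P^+=[0.1641 -0.0360; -0.0360 0.1406]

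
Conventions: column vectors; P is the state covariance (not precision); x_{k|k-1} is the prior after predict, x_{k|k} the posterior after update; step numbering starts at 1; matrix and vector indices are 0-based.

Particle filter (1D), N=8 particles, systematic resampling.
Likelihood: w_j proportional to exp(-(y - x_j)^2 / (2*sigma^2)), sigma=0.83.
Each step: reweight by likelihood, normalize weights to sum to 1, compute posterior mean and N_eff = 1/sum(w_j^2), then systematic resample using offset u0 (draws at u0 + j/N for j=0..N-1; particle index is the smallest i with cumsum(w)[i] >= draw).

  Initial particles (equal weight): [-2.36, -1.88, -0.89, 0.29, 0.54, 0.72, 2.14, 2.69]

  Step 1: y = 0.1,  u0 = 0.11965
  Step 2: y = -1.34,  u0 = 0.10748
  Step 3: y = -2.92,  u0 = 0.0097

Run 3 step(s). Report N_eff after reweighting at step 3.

step 1: w=[0.0038, 0.0181, 0.1526, 0.3028, 0.2701, 0.2351, 0.0152, 0.0024]  mean=0.2630  Neff=4.1027  idx=[2, 3, 3, 4, 4, 4, 5, 6]
step 2: w=[0.6033, 0.1016, 0.1016, 0.0537, 0.0537, 0.0537, 0.0321, 0.0001]  mean=-0.3676  Neff=2.5358  idx=[0, 0, 0, 0, 1, 2, 3, 6]
step 3: w=[0.2483, 0.2483, 0.2483, 0.2483, 0.0028, 0.0028, 0.0008, 0.0003]  mean=-0.8817  Neff=4.0543  idx=[0, 0, 1, 1, 2, 2, 3, 3]

N_eff = 4.0543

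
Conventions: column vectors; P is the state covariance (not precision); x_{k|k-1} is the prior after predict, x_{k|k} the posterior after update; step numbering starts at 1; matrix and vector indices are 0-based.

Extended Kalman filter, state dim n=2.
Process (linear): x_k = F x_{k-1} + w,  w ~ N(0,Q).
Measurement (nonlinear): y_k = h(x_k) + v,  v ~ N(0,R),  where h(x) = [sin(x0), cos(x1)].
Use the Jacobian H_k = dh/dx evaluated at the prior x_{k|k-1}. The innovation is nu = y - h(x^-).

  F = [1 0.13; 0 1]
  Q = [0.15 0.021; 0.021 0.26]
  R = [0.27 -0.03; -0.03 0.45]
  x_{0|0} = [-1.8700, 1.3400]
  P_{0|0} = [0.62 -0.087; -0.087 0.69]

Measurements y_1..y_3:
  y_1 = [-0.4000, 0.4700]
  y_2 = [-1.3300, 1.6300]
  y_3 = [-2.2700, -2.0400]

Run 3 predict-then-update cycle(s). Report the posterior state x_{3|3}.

x_post = [-1.2938, 1.8330]

step 1: x^-=[-1.6958, 1.3400]  P^-=[0.7590 0.0237; 0.0237 0.9500]  H_jac=[-0.1247 0.0000; 0.0000 -0.9735]  S=[0.2818 -0.0271; -0.0271 1.3503]  K=[-0.3381 -0.0239; -0.0766 -0.6864]  nu=[0.5922, 0.2412]  x^+=[-1.9018, 1.1291]  P^+=[0.7265 0.0006; 0.0006 0.3150]
step 2: x^-=[-1.7550, 1.1291]  P^-=[0.8820 0.0626; 0.0626 0.5750]  H_jac=[-0.1832 0.0000; 0.0000 -0.9040]  S=[0.2996 -0.0196; -0.0196 0.9199]  K=[-0.5441 -0.0731; -0.0754 -0.5666]  nu=[-0.3469, 1.2025]  x^+=[-1.6542, 0.4738]  P^+=[0.7899 0.0183; 0.0183 0.2796]
step 3: x^-=[-1.5926, 0.4738]  P^-=[0.9494 0.0757; 0.0757 0.5396]  H_jac=[-0.0218 0.0000; 0.0000 -0.4563]  S=[0.2705 -0.0292; -0.0292 0.5623]  K=[-0.0836 -0.0658; -0.0537 -0.4406]  nu=[-1.2702, -2.9298]  x^+=[-1.2938, 1.8330]  P^+=[0.9454 0.0593; 0.0593 0.4310]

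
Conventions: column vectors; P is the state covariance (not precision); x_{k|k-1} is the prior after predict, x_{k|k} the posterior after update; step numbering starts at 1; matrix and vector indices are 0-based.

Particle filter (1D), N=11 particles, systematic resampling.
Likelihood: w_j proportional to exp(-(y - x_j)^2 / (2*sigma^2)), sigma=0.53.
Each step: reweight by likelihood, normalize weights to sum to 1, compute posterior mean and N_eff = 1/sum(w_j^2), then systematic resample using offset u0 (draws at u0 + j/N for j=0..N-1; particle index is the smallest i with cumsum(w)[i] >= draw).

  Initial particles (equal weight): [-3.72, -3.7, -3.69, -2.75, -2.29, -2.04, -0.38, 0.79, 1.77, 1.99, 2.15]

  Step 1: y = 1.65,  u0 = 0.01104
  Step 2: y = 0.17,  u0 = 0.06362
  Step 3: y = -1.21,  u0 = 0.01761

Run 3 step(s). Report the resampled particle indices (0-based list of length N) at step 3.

step 1: w=[0.0000, 0.0000, 0.0000, 0.0000, 0.0000, 0.0000, 0.0002, 0.0994, 0.3612, 0.3017, 0.2375]  mean=1.8287  Neff=3.4750  idx=[7, 8, 8, 8, 8, 9, 9, 9, 9, 10, 10]
step 2: w=[0.9019, 0.0188, 0.0188, 0.0188, 0.0188, 0.0049, 0.0049, 0.0049, 0.0049, 0.0017, 0.0017]  mean=0.8917  Neff=1.2270  idx=[0, 0, 0, 0, 0, 0, 0, 0, 0, 0, 4]
step 3: w=[0.1000, 0.1000, 0.1000, 0.1000, 0.1000, 0.1000, 0.1000, 0.1000, 0.1000, 0.1000, 0.0000]  mean=0.7900  Neff=10.0003  idx=[0, 1, 1, 2, 3, 4, 5, 6, 7, 8, 9]

resampled_idx = [0, 1, 1, 2, 3, 4, 5, 6, 7, 8, 9]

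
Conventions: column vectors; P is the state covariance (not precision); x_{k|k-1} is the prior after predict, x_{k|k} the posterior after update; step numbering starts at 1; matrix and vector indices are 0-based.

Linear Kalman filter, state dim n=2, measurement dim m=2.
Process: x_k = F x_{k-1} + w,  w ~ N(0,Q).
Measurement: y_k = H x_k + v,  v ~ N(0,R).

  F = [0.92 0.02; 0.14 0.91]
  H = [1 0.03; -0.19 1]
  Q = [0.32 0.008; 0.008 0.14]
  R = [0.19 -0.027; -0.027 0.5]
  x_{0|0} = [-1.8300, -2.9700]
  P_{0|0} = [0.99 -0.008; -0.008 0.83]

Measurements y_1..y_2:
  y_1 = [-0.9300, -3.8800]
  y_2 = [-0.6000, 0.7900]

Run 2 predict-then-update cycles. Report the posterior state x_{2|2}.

step 1: x^-=[-1.7430, -2.9589]  P^-=[1.1580 0.1439; 0.1439 0.8447]  S=[1.3574 -0.0786; -0.0786 1.3318]  K=[0.8559 -0.0066; 0.1608 0.6232]  nu=[0.9018, -1.2523]  x^+=[-0.9629, -3.5943]  P^+=[0.1627 0.0045; 0.0045 0.3081]
step 2: x^-=[-0.9577, -3.4056]  P^-=[0.4580 0.0383; 0.0383 0.3995]  S=[0.6506 -0.0639; -0.0639 0.9014]  K=[0.7053 -0.0040; 0.1209 0.4436]  nu=[0.4599, 4.0137]  x^+=[-0.6494, -1.5694]  P^+=[0.1340 0.0044; 0.0044 0.2194]

x_post = [-0.6494, -1.5694]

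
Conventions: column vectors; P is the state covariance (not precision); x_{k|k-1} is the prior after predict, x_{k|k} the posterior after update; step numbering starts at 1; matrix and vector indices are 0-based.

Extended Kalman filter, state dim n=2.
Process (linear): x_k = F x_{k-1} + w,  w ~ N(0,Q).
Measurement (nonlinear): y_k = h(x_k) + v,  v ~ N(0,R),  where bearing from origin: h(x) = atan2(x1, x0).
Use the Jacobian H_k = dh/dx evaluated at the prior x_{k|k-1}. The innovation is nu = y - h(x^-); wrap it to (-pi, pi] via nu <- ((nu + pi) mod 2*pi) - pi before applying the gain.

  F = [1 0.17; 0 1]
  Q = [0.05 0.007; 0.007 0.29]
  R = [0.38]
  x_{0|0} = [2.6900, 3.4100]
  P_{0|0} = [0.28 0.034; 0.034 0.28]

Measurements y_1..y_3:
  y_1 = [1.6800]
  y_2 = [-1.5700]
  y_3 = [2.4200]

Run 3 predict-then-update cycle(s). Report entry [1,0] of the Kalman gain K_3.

step 1: x^-=[3.2697, 3.4100]  P^-=[0.3497 0.0886; 0.0886 0.5700]  H_jac=[-0.1528 0.1465]  S=[0.3964]  K=[-0.1020; 0.1765]  nu=[0.8736]  x^+=[3.1806, 3.5642]  P^+=[0.3455 0.0957; 0.0957 0.5577]
step 2: x^-=[3.7865, 3.5642]  P^-=[0.4442 0.1975; 0.1975 0.8477]  H_jac=[-0.1318 0.1400]  S=[0.3970]  K=[-0.0778; 0.2334]  nu=[-2.3252]  x^+=[3.9674, 3.0216]  P^+=[0.4418 0.2047; 0.2047 0.8260]
step 3: x^-=[4.4810, 3.0216]  P^-=[0.5853 0.3522; 0.3522 1.1160]  H_jac=[-0.1034 0.1534]  S=[0.4014]  K=[-0.0162; 0.3358]  nu=[1.8267]  x^+=[4.4514, 3.6350]  P^+=[0.5852 0.3544; 0.3544 1.0708]

K[1,0] = 0.3358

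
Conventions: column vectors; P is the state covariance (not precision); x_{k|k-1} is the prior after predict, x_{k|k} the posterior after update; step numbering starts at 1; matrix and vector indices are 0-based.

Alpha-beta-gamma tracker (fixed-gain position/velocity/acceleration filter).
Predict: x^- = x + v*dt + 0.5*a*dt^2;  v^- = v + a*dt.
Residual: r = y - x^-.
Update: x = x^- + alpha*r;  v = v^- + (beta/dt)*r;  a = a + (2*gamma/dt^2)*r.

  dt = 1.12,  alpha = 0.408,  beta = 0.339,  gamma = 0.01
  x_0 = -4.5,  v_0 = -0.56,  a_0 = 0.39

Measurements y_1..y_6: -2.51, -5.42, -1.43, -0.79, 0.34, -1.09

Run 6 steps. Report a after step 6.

a_post = 0.3284

step 1: x_pred=-4.8826  r=2.3726  x^+=-3.9146  v^+=0.5949  a^+=0.4278
step 2: x_pred=-2.9799  r=-2.4401  x^+=-3.9755  v^+=0.3355  a^+=0.3889
step 3: x_pred=-3.3557  r=1.9257  x^+=-2.5700  v^+=1.3540  a^+=0.4196
step 4: x_pred=-0.7903  r=0.0003  x^+=-0.7902  v^+=1.8241  a^+=0.4196
step 5: x_pred=1.5160  r=-1.1760  x^+=1.0362  v^+=1.9381  a^+=0.4009
step 6: x_pred=3.4583  r=-4.5483  x^+=1.6026  v^+=1.0105  a^+=0.3284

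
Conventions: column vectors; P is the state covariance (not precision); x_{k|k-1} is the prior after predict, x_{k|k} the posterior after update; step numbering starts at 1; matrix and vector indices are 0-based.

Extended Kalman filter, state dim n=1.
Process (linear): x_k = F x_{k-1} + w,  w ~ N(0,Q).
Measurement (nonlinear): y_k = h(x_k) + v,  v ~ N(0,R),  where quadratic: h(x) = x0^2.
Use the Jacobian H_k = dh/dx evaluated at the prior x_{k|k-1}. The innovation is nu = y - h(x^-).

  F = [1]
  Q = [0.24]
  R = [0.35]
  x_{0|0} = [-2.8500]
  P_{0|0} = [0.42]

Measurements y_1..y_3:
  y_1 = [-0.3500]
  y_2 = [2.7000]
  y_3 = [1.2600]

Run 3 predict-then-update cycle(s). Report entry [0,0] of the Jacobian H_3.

step 1: x^-=[-2.8500]  P^-=[0.6600]  H_jac=[-5.7000]  S=[21.7934]  K=[-0.1726]  nu=[-8.4725]  x^+=[-1.3875]  P^+=[0.0106]
step 2: x^-=[-1.3875]  P^-=[0.2506]  H_jac=[-2.7749]  S=[2.2797]  K=[-0.3050]  nu=[0.7749]  x^+=[-1.6239]  P^+=[0.0385]
step 3: x^-=[-1.6239]  P^-=[0.2785]  H_jac=[-3.2477]  S=[3.2872]  K=[-0.2751]  nu=[-1.3769]  x^+=[-1.2450]  P^+=[0.0296]

H_jac[0,0] = -3.2477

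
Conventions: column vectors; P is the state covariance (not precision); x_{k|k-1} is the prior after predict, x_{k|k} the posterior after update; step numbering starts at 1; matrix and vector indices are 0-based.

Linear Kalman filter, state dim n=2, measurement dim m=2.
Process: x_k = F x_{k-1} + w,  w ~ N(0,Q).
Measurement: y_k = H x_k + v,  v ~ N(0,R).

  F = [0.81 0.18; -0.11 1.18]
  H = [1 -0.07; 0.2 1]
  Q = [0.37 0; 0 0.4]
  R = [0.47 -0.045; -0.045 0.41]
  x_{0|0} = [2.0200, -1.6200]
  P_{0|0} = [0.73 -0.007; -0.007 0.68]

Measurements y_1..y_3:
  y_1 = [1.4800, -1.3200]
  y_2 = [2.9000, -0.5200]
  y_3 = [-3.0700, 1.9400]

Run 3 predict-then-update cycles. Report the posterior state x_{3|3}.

step 1: x^-=[1.3446, -2.1338]  P^-=[0.8689 0.0728; 0.0728 1.3575]  S=[1.3354 0.1056; 0.1056 1.8314]  K=[0.6391 0.0978; -0.0762 0.7536]  nu=[-0.0140, 0.5449]  x^+=[1.3890, -1.7221]  P^+=[0.2927 -0.0472; -0.0472 0.3218]
step 2: x^-=[0.8151, -2.1849]  P^-=[0.5587 -0.0019; -0.0019 0.8639]  S=[1.0332 0.0044; 0.0044 1.2955]  K=[0.5405 0.0830; -0.0632 0.6668]  nu=[1.9320, 1.5019]  x^+=[1.9840, -1.3056]  P^+=[0.2475 -0.0398; -0.0398 0.2842]
step 3: x^-=[1.3720, -1.7588]  P^-=[0.5300 0.0010; 0.0010 0.8090]  S=[1.0038 0.0054; 0.0054 1.2406]  K=[0.5275 0.0840; -0.0589 0.6525]  nu=[-4.5651, 3.4244]  x^+=[-0.7483, 0.7445]  P^+=[0.2415 -0.0376; -0.0376 0.2777]

x_post = [-0.7483, 0.7445]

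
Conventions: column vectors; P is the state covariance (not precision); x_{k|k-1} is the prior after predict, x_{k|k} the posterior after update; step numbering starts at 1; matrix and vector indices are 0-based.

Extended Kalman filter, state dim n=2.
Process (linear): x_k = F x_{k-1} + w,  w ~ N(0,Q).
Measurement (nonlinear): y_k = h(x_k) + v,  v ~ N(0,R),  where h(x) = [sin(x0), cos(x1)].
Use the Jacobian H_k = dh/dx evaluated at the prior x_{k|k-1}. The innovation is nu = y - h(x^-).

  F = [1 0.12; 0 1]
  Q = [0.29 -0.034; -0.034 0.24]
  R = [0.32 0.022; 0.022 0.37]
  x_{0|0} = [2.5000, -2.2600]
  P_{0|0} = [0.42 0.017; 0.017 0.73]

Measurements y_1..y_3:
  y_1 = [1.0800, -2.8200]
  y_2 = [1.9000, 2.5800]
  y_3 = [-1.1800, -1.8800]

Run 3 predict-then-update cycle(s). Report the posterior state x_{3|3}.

step 1: x^-=[2.2288, -2.2600]  P^-=[0.7246 0.0706; 0.0706 0.9700]  H_jac=[-0.6115 0.0000; 0.0000 0.7718]  S=[0.5910 -0.0113; -0.0113 0.9477]  K=[-0.7489 0.0485; -0.0579 0.7892]  nu=[0.2888, -2.1841]  x^+=[1.9065, -4.0004]  P^+=[0.3901 0.0019; 0.0019 0.3767]
step 2: x^-=[1.4265, -4.0004]  P^-=[0.6860 0.0131; 0.0131 0.6167]  H_jac=[0.1438 0.0000; 0.0000 -0.7571]  S=[0.3342 0.0206; 0.0206 0.7235]  K=[0.2966 -0.0222; 0.0455 -0.6466]  nu=[0.9104, 3.2333]  x^+=[1.6248, -6.0498]  P^+=[0.6565 0.0022; 0.0022 0.3147]
step 3: x^-=[0.8988, -6.0498]  P^-=[0.9516 0.0060; 0.0060 0.5547]  H_jac=[0.6225 0.0000; 0.0000 -0.2312]  S=[0.6888 0.0211; 0.0211 0.3997]  K=[0.8616 -0.0490; 0.0153 -0.3218]  nu=[-1.9626, -2.8529]  x^+=[-0.6522, -5.1619]  P^+=[0.4411 -0.0035; -0.0035 0.5134]

x_post = [-0.6522, -5.1619]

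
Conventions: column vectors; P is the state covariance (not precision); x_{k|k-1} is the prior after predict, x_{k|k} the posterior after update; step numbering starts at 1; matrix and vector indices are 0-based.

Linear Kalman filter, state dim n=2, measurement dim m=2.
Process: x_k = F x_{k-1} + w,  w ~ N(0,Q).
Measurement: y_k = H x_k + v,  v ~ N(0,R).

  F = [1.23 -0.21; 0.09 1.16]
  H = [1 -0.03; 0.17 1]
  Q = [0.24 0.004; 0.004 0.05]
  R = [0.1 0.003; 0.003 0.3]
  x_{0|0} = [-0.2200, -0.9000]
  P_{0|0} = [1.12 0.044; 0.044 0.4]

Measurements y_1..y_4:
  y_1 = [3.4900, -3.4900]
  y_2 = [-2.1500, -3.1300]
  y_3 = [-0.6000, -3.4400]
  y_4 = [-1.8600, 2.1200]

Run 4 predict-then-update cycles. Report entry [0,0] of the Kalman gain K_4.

K[0,0] = 0.7834

step 1: x^-=[-0.0816, -1.0638]  P^-=[1.9294 0.0925; 0.0925 0.6065]  S=[2.0244 0.4048; 0.4048 0.9937]  K=[0.9440 0.0386; -0.0964 0.6654]  nu=[3.5397, -2.4123]  x^+=[3.1667, -3.0101]  P^+=[0.0945 -0.0017; -0.0017 0.1996]
step 2: x^-=[4.5272, -3.2067]  P^-=[0.3926 -0.0365; -0.0365 0.3190]  S=[0.4950 0.0239; 0.0239 0.6180]  K=[0.7943 0.0183; -0.1177 0.5108]  nu=[-6.7734, -0.6929]  x^+=[-0.8658, -2.7636]  P^+=[0.0793 -0.0056; -0.0056 0.1538]
step 3: x^-=[-0.4845, -3.2837]  P^-=[0.3697 -0.0326; -0.0326 0.2565]  S=[0.4719 0.0257; 0.0257 0.5561]  K=[0.7845 0.0181; -0.1103 0.4563]  nu=[-0.2140, -0.0739]  x^+=[-0.6537, -3.2939]  P^+=[0.0783 -0.0055; -0.0055 0.1375]
step 4: x^-=[-0.1124, -3.8797]  P^-=[0.3674 -0.0286; -0.0286 0.2345]  S=[0.4694 0.0300; 0.0300 0.5354]  K=[0.7834 0.0194; -0.1037 0.4347]  nu=[-1.8640, 6.0188]  x^+=[-1.4560, -1.0698]  P^+=[0.0782 -0.0051; -0.0051 0.1310]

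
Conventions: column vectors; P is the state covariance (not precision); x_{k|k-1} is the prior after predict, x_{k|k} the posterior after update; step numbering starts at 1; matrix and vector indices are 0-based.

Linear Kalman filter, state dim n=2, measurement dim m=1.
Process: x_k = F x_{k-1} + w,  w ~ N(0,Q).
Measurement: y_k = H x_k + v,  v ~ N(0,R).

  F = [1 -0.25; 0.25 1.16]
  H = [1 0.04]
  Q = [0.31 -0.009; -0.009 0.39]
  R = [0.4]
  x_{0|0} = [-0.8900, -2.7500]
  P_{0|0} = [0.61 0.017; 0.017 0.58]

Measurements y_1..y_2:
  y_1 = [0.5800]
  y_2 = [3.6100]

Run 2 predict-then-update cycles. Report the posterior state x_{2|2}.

x_post = [2.8551, -4.3956]

step 1: x^-=[-0.2025, -3.4125]  P^-=[0.9478 -0.0060; -0.0060 1.2184]  S=[1.3492]  K=[0.7023; 0.0316]  nu=[0.9190]  x^+=[0.4429, -3.3834]  P^+=[0.2823 -0.0360; -0.0360 1.2171]
step 2: x^-=[1.2887, -3.8140]  P^-=[0.6864 -0.3309; -0.3309 2.0245]  S=[1.0632]  K=[0.6332; -0.2351]  nu=[2.4738]  x^+=[2.8551, -4.3956]  P^+=[0.2602 -0.1727; -0.1727 1.9657]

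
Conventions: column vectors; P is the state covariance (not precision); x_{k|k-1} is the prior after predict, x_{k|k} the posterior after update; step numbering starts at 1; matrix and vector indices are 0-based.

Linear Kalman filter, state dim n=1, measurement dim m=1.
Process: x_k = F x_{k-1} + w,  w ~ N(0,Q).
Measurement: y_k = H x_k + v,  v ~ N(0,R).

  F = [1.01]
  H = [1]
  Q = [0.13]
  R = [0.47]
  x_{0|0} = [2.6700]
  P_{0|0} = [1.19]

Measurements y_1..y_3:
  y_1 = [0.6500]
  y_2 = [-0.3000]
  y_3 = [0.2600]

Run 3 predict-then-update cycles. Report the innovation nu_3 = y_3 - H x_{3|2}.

step 1: x^-=[2.6967]  P^-=[1.3439]  S=[1.8139]  K=[0.7409]  nu=[-2.0467]  x^+=[1.1803]  P^+=[0.3482]
step 2: x^-=[1.1921]  P^-=[0.4852]  S=[0.9552]  K=[0.5080]  nu=[-1.4921]  x^+=[0.4342]  P^+=[0.2387]
step 3: x^-=[0.4385]  P^-=[0.3735]  S=[0.8435]  K=[0.4428]  nu=[-0.1785]  x^+=[0.3595]  P^+=[0.2081]

innov = [-0.1785]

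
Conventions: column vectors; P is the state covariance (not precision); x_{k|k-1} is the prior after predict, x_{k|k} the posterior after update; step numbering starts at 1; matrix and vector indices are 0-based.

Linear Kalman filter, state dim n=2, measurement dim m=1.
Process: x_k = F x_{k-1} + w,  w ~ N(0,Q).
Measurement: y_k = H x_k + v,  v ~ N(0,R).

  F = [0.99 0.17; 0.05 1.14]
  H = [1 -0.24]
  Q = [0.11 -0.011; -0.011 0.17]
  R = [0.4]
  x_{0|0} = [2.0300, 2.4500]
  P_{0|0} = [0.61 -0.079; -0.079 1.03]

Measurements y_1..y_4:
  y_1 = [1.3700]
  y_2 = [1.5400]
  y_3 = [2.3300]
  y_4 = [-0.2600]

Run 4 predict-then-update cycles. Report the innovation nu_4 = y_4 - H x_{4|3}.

innov = [-2.9745]

step 1: x^-=[2.4262, 2.8945]  P^-=[0.7110 0.1290; 0.1290 1.5011]  S=[1.1356]  K=[0.5989; -0.2037]  nu=[-0.3615]  x^+=[2.2097, 2.9681]  P^+=[0.3037 0.2675; 0.2675 1.4540]
step 2: x^-=[2.6922, 3.4942]  P^-=[0.5398 0.5900; 0.5900 2.0909]  S=[0.7770]  K=[0.5124; 0.1135]  nu=[-0.3136]  x^+=[2.5315, 3.4586]  P^+=[0.3357 0.5448; 0.5448 2.0809]
step 3: x^-=[3.0941, 4.0693]  P^-=[0.6826 1.0284; 1.0284 2.9372]  S=[0.7581]  K=[0.5748; 0.4266]  nu=[0.2125]  x^+=[3.2163, 4.1600]  P^+=[0.4321 0.8425; 0.8425 2.7992]
step 4: x^-=[3.8913, 4.9032]  P^-=[0.8980 1.5109; 1.5109 3.9050]  S=[0.7977]  K=[0.6711; 0.7191]  nu=[-2.9745]  x^+=[1.8950, 2.7641]  P^+=[0.5387 1.1259; 1.1259 3.4925]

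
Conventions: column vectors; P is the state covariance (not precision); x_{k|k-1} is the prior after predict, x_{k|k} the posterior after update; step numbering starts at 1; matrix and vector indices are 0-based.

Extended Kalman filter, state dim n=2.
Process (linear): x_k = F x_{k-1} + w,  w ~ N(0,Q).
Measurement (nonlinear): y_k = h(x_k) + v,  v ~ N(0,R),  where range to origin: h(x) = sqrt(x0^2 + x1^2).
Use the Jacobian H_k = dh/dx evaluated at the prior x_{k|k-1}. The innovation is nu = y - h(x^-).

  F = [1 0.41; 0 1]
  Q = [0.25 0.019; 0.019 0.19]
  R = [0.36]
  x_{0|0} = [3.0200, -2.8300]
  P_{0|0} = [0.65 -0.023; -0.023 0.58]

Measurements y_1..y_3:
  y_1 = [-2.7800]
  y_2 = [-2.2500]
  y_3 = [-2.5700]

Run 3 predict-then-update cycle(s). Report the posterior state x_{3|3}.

step 1: x^-=[1.8597, -2.8300]  P^-=[0.9786 0.2338; 0.2338 0.7700]  H_jac=[0.5492 -0.8357]  S=[0.9783]  K=[0.3496; -0.5265]  nu=[-6.1664]  x^+=[-0.2963, 0.4167]  P^+=[0.8590 0.4139; 0.4139 0.4988]
step 2: x^-=[-0.1254, 0.4167]  P^-=[1.5323 0.6374; 0.6374 0.6888]  H_jac=[-0.2883 0.9575]  S=[0.7670]  K=[0.2198; 0.6203]  nu=[-2.6851]  x^+=[-0.7157, -1.2490]  P^+=[1.4952 0.5328; 0.5328 0.3936]
step 3: x^-=[-1.2278, -1.2490]  P^-=[2.2483 0.7132; 0.7132 0.5836]  H_jac=[-0.7010 -0.7131]  S=[2.4748]  K=[-0.8424; -0.3702]  nu=[-4.3215]  x^+=[2.4125, 0.3508]  P^+=[0.4922 -0.0586; -0.0586 0.2445]

x_post = [2.4125, 0.3508]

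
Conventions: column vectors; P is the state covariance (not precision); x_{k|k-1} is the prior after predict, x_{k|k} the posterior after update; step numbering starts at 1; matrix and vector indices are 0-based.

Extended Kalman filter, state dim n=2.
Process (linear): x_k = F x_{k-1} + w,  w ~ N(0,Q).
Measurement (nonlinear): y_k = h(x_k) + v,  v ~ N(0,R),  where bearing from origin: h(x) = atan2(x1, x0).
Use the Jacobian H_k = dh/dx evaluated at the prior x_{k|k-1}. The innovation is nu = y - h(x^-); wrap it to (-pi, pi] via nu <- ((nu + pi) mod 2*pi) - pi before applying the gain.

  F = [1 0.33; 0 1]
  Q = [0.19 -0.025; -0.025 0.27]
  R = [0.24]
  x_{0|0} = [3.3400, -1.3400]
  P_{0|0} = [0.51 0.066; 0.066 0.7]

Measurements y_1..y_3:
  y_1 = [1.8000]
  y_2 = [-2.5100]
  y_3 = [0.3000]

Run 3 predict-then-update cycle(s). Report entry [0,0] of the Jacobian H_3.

H_jac[0,0] = 0.0935

step 1: x^-=[2.8978, -1.3400]  P^-=[0.8198 0.2720; 0.2720 0.9700]  H_jac=[0.1315 0.2843]  S=[0.3529]  K=[0.5245; 0.8828]  nu=[2.2331]  x^+=[4.0691, 0.6313]  P^+=[0.7227 0.1086; 0.1086 0.6950]
step 2: x^-=[4.2775, 0.6313]  P^-=[1.0601 0.3129; 0.3129 0.9650]  H_jac=[-0.0338 0.2288]  S=[0.2869]  K=[0.1248; 0.7328]  nu=[-2.6565]  x^+=[3.9459, -1.3153]  P^+=[1.0556 0.2867; 0.2867 0.8110]
step 3: x^-=[3.5119, -1.3153]  P^-=[1.5231 0.5293; 0.5293 1.0810]  H_jac=[0.0935 0.2497]  S=[0.3455]  K=[0.7950; 0.9247]  nu=[0.6584]  x^+=[4.0353, -0.7065]  P^+=[1.3048 0.2754; 0.2754 0.7856]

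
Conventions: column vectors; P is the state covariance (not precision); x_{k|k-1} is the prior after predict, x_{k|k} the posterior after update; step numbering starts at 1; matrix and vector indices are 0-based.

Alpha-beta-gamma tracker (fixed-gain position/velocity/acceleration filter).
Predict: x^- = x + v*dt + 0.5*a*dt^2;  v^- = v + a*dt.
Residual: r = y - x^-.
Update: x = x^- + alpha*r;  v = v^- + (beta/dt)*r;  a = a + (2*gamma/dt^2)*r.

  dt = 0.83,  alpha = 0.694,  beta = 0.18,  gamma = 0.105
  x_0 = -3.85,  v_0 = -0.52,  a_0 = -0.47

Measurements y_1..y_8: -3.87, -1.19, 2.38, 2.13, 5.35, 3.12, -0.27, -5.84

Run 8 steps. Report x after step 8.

x_post = -2.9283

step 1: x_pred=-4.4435  r=0.5735  x^+=-4.0455  v^+=-0.7857  a^+=-0.2952
step 2: x_pred=-4.7993  r=3.6093  x^+=-2.2945  v^+=-0.2480  a^+=0.8051
step 3: x_pred=-2.2230  r=4.6030  x^+=0.9715  v^+=1.4185  a^+=2.2082
step 4: x_pred=2.9094  r=-0.7794  x^+=2.3685  v^+=3.0822  a^+=1.9706
step 5: x_pred=5.6055  r=-0.2555  x^+=5.4282  v^+=4.6624  a^+=1.8927
step 6: x_pred=9.9499  r=-6.8299  x^+=5.2100  v^+=4.7522  a^+=-0.1893
step 7: x_pred=9.0891  r=-9.3591  x^+=2.5939  v^+=2.5654  a^+=-3.0422
step 8: x_pred=3.6753  r=-9.5153  x^+=-2.9283  v^+=-2.0232  a^+=-5.9428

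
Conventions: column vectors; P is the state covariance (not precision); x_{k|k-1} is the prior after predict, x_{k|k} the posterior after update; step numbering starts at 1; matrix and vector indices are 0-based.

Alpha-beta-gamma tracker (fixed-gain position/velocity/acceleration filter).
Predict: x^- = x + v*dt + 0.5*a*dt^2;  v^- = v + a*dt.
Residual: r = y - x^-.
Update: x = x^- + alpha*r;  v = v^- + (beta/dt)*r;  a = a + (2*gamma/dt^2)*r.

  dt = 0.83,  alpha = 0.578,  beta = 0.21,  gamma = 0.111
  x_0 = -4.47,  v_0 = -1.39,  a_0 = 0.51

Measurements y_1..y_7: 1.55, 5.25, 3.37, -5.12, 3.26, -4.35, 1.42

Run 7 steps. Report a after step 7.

step 1: x_pred=-5.4480  r=6.9980  x^+=-1.4032  v^+=0.8039  a^+=2.7651
step 2: x_pred=0.2165  r=5.0335  x^+=3.1259  v^+=4.3725  a^+=4.3872
step 3: x_pred=8.2662  r=-4.8962  x^+=5.4362  v^+=6.7751  a^+=2.8094
step 4: x_pred=12.0272  r=-17.1472  x^+=2.1161  v^+=4.7684  a^+=-2.7163
step 5: x_pred=5.1382  r=-1.8782  x^+=4.0526  v^+=2.0386  a^+=-3.3216
step 6: x_pred=4.6005  r=-8.9505  x^+=-0.5729  v^+=-2.9829  a^+=-6.2060
step 7: x_pred=-5.1863  r=6.6063  x^+=-1.3679  v^+=-6.4624  a^+=-4.0770

a_post = -4.0770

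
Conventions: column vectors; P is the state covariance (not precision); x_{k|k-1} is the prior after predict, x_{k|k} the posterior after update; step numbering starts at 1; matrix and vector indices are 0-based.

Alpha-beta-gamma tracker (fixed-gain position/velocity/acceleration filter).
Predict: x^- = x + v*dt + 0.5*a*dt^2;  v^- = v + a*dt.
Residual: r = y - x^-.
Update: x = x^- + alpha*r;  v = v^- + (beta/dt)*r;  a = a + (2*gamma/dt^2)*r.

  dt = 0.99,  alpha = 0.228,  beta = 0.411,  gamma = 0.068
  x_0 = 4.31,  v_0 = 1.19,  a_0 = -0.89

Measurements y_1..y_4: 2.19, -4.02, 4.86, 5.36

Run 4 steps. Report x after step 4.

step 1: x_pred=5.0520  r=-2.8620  x^+=4.3994  v^+=-0.8792  a^+=-1.2871
step 2: x_pred=2.8982  r=-6.9182  x^+=1.3209  v^+=-5.0256  a^+=-2.2471
step 3: x_pred=-4.7557  r=9.6157  x^+=-2.5633  v^+=-3.2583  a^+=-0.9128
step 4: x_pred=-6.2363  r=11.5963  x^+=-3.5924  v^+=0.6523  a^+=0.6963

x_post = -3.5924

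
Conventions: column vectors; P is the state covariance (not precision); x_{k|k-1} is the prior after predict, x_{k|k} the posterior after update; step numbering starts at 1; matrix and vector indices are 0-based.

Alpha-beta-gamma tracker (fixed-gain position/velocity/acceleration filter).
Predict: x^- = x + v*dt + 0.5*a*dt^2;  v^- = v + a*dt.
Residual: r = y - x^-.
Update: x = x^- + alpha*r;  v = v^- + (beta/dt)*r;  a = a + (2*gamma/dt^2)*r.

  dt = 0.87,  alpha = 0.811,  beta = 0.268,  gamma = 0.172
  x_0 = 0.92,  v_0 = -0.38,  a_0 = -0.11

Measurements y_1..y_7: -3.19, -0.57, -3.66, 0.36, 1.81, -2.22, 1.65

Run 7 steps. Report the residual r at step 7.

resid = -0.1488

step 1: x_pred=0.5478  r=-3.7378  x^+=-2.4836  v^+=-1.6271  a^+=-1.8088
step 2: x_pred=-4.5837  r=4.0137  x^+=-1.3286  v^+=-1.9643  a^+=0.0154
step 3: x_pred=-3.0317  r=-0.6283  x^+=-3.5413  v^+=-2.1445  a^+=-0.2701
step 4: x_pred=-5.5092  r=5.8692  x^+=-0.7493  v^+=-0.5715  a^+=2.3973
step 5: x_pred=-0.3392  r=2.1492  x^+=1.4038  v^+=2.1762  a^+=3.3741
step 6: x_pred=4.5740  r=-6.7940  x^+=-0.9359  v^+=3.0188  a^+=0.2863
step 7: x_pred=1.7988  r=-0.1488  x^+=1.6781  v^+=3.2221  a^+=0.2187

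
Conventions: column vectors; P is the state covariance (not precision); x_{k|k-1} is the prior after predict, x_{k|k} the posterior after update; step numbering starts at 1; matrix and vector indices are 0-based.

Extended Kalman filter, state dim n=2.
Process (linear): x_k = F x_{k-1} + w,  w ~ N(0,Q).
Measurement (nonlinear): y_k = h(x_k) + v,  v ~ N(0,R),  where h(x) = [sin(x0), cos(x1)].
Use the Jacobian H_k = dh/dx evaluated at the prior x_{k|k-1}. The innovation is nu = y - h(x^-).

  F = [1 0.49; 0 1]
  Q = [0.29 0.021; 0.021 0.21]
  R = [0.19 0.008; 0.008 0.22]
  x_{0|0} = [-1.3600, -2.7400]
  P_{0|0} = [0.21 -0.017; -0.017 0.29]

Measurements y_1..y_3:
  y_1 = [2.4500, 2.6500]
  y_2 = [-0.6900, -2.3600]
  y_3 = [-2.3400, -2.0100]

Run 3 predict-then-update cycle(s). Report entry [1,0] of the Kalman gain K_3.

step 1: x^-=[-2.7026, -2.7400]  P^-=[0.5530 0.1461; 0.1461 0.5000]  H_jac=[-0.9052 0.0000; 0.0000 0.3909]  S=[0.6431 -0.0437; -0.0437 0.2964]  K=[-0.7730 0.0787; -0.1625 0.6354]  nu=[2.8750, 3.5704]  x^+=[-4.6439, -0.9383]  P^+=[0.1616 0.0285; 0.0285 0.3543]
step 2: x^-=[-5.1037, -0.9383]  P^-=[0.5645 0.2231; 0.2231 0.5643]  H_jac=[0.3814 0.0000; 0.0000 0.8065]  S=[0.2721 0.0766; 0.0766 0.5871]  K=[0.7318 0.2110; 0.0980 0.7625]  nu=[-1.6144, -2.9512]  x^+=[-6.9078, -3.3466]  P^+=[0.3690 0.0648; 0.0648 0.2089]
step 3: x^-=[-8.5476, -3.3466]  P^-=[0.7727 0.1882; 0.1882 0.4189]  H_jac=[-0.6394 0.0000; 0.0000 -0.2036]  S=[0.5059 0.0325; 0.0325 0.2374]  K=[-0.9748 -0.0280; -0.2167 -0.3297]  nu=[-1.5711, -1.0309]  x^+=[-6.9873, -2.6663]  P^+=[0.2900 0.0685; 0.0685 0.3648]

K[1,0] = -0.2167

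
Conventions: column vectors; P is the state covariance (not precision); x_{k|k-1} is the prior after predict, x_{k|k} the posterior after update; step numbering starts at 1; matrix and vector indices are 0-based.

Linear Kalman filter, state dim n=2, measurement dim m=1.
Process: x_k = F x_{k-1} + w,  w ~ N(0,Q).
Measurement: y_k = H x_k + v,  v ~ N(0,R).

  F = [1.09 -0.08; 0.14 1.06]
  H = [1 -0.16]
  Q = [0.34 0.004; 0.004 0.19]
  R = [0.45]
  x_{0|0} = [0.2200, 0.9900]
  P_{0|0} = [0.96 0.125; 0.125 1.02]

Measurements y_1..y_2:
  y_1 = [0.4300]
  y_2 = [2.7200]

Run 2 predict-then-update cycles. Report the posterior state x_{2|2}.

step 1: x^-=[0.1606, 1.0802]  P^-=[1.4653 0.2070; 0.2070 1.3920]  S=[1.8847]  K=[0.7599; -0.0083]  nu=[0.4422]  x^+=[0.4967, 1.0765]  P^+=[0.3770 0.2190; 0.2190 1.3919]
step 2: x^-=[0.4552, 1.2106]  P^-=[0.7586 0.1940; 0.1940 1.8263]  S=[1.1933]  K=[0.6097; -0.0823]  nu=[2.4585]  x^+=[1.9542, 1.0084]  P^+=[0.3150 0.2539; 0.2539 1.8182]

x_post = [1.9542, 1.0084]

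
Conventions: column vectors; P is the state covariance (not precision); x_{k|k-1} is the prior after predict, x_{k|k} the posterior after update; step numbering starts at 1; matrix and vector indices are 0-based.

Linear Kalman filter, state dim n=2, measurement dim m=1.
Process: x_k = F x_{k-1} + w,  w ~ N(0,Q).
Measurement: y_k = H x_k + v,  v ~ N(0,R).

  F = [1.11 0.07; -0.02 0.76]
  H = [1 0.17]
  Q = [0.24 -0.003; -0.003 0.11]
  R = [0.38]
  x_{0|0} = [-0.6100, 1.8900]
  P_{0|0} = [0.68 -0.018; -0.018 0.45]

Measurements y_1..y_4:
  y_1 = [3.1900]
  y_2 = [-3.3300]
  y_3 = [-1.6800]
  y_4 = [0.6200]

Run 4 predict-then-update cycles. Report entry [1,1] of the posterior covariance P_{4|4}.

P_post[1,1] = 0.2831

step 1: x^-=[-0.5448, 1.4486]  P^-=[1.0772 -0.0093; -0.0093 0.3707]  S=[1.4648]  K=[0.7343; 0.0367]  nu=[3.4885]  x^+=[2.0170, 1.5765]  P^+=[0.2873 -0.0488; -0.0488 0.3688]
step 2: x^-=[2.3492, 1.1578]  P^-=[0.5883 -0.0308; -0.0308 0.3246]  S=[0.9672]  K=[0.6028; 0.0252]  nu=[-5.8760]  x^+=[-1.1930, 1.0098]  P^+=[0.2368 -0.0455; -0.0455 0.3240]
step 3: x^-=[-1.2535, 0.7913]  P^-=[0.5263 -0.0293; -0.0293 0.2986]  S=[0.9049]  K=[0.5761; 0.0237]  nu=[-0.5610]  x^+=[-1.5767, 0.7780]  P^+=[0.2260 -0.0417; -0.0417 0.2981]
step 4: x^-=[-1.6957, 0.6229]  P^-=[0.5134 -0.0273; -0.0273 0.2835]  S=[0.8923]  K=[0.5702; 0.0235]  nu=[2.2098]  x^+=[-0.4357, 0.6747]  P^+=[0.2233 -0.0392; -0.0392 0.2831]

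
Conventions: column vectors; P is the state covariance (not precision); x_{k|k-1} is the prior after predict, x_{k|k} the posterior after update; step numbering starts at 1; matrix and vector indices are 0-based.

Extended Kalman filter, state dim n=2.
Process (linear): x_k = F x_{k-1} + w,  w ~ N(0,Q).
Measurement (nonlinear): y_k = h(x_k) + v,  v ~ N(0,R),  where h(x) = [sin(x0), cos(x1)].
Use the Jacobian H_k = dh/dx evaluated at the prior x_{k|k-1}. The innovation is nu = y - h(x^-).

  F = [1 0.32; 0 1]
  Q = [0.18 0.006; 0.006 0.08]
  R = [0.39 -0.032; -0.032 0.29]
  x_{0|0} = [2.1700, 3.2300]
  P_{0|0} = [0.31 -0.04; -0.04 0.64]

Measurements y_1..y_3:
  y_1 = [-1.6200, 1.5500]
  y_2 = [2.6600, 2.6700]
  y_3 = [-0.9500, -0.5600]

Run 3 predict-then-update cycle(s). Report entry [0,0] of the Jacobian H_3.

H_jac[0,0] = -0.7897

step 1: x^-=[3.2036, 3.2300]  P^-=[0.5299 0.1708; 0.1708 0.7200]  H_jac=[-0.9981 0.0000; 0.0000 0.0883]  S=[0.9179 -0.0471; -0.0471 0.2956]  K=[-0.5783 -0.0410; -0.1761 0.1870]  nu=[-1.5580, 2.5461]  x^+=[4.0002, 3.9806]  P^+=[0.2247 0.0748; 0.0748 0.6781]
step 2: x^-=[5.2740, 3.9806]  P^-=[0.5220 0.2978; 0.2978 0.7581]  H_jac=[0.5325 0.0000; 0.0000 0.7440]  S=[0.5380 0.0860; 0.0860 0.7096]  K=[0.4760 0.2546; 0.1711 0.7741]  nu=[3.5064, 3.3382]  x^+=[7.7927, 7.1644]  P^+=[0.3333 0.0788; 0.0788 0.2944]
step 3: x^-=[10.0853, 7.1644]  P^-=[0.5938 0.1790; 0.1790 0.3744]  H_jac=[-0.7897 0.0000; 0.0000 -0.7715]  S=[0.7603 0.0770; 0.0770 0.5129]  K=[-0.5986 -0.1793; -0.1308 -0.5436]  nu=[-0.3365, -1.1962]  x^+=[10.5012, 7.8587]  P^+=[0.2884 0.0426; 0.0426 0.1989]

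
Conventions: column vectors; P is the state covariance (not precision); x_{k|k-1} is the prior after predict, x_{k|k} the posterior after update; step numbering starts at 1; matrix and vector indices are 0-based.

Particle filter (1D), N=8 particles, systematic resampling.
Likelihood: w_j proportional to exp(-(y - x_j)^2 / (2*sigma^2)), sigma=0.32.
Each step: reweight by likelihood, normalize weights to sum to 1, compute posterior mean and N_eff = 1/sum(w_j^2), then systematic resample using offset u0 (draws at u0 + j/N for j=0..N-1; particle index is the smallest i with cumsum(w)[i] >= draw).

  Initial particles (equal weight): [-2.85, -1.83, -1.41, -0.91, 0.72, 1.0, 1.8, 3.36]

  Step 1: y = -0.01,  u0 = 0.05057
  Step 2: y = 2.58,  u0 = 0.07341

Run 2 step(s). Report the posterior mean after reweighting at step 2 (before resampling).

step 1: w=[0.0000, 0.0000, 0.0007, 0.1912, 0.7396, 0.0685, 0.0000, 0.0000]  mean=0.4261  Neff=1.6999  idx=[3, 3, 4, 4, 4, 4, 4, 4]
step 2: w=[0.0000, 0.0000, 0.1667, 0.1667, 0.1667, 0.1667, 0.1667, 0.1667]  mean=0.7200  Neff=6.0000  idx=[2, 3, 3, 4, 5, 6, 6, 7]

post_mean = 0.7200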